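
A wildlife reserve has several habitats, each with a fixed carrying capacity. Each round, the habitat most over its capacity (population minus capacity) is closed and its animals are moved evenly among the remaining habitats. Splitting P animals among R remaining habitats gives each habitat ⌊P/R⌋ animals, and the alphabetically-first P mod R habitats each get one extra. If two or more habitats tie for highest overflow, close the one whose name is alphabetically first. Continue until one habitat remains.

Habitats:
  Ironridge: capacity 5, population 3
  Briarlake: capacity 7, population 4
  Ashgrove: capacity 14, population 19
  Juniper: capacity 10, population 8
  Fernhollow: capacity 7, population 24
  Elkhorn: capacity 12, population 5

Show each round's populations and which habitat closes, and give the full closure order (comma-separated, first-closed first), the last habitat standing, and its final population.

Round 1: Ashgrove=19 Briarlake=4 Elkhorn=5 Fernhollow=24 Ironridge=3 Juniper=8 → close Fernhollow (overflow 17)
  24÷5 = 4 each, +1 to first 4
Round 2: Ashgrove=24 Briarlake=9 Elkhorn=10 Ironridge=8 Juniper=12 → close Ashgrove (overflow 10)
  24÷4 = 6 each, +1 to first 0
Round 3: Briarlake=15 Elkhorn=16 Ironridge=14 Juniper=18 → close Ironridge (overflow 9)
  14÷3 = 4 each, +1 to first 2
Round 4: Briarlake=20 Elkhorn=21 Juniper=22 → close Briarlake (overflow 13)
  20÷2 = 10 each, +1 to first 0
Round 5: Elkhorn=31 Juniper=32 → close Juniper (overflow 22)
  32÷1 = 32 each, +1 to first 0

Closure order: Fernhollow, Ashgrove, Ironridge, Briarlake, Juniper
Last habitat: Elkhorn with 63 animals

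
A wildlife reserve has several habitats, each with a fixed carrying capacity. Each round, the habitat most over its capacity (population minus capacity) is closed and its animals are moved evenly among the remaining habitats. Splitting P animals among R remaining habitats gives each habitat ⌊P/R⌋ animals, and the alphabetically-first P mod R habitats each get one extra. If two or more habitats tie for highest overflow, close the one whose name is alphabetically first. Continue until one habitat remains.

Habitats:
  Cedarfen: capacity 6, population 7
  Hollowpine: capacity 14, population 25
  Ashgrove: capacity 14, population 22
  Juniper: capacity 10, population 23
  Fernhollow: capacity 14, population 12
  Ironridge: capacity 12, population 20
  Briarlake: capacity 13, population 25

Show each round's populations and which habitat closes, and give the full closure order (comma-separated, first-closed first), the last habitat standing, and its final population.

Round 1: Ashgrove=22 Briarlake=25 Cedarfen=7 Fernhollow=12 Hollowpine=25 Ironridge=20 Juniper=23 → close Juniper (overflow 13)
  23÷6 = 3 each, +1 to first 5
Round 2: Ashgrove=26 Briarlake=29 Cedarfen=11 Fernhollow=16 Hollowpine=29 Ironridge=23 → close Briarlake (overflow 16)
  29÷5 = 5 each, +1 to first 4
Round 3: Ashgrove=32 Cedarfen=17 Fernhollow=22 Hollowpine=35 Ironridge=28 → close Hollowpine (overflow 21)
  35÷4 = 8 each, +1 to first 3
Round 4: Ashgrove=41 Cedarfen=26 Fernhollow=31 Ironridge=36 → close Ashgrove (overflow 27)
  41÷3 = 13 each, +1 to first 2
Round 5: Cedarfen=40 Fernhollow=45 Ironridge=49 → close Ironridge (overflow 37)
  49÷2 = 24 each, +1 to first 1
Round 6: Cedarfen=65 Fernhollow=69 → close Cedarfen (overflow 59)
  65÷1 = 65 each, +1 to first 0

Closure order: Juniper, Briarlake, Hollowpine, Ashgrove, Ironridge, Cedarfen
Last habitat: Fernhollow with 134 animals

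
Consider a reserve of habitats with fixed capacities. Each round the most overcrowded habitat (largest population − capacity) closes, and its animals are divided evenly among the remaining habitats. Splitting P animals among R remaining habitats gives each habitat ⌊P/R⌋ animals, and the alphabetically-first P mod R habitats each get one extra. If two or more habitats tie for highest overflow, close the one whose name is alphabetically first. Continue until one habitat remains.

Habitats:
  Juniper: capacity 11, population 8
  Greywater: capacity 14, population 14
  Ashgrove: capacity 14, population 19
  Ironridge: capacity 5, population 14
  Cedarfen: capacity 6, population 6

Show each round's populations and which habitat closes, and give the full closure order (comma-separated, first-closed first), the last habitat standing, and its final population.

Closure order: Ironridge, Ashgrove, Cedarfen, Greywater
Last habitat: Juniper with 61 animals

Round 1: Ashgrove=19 Cedarfen=6 Greywater=14 Ironridge=14 Juniper=8 → close Ironridge (overflow 9)
  14÷4 = 3 each, +1 to first 2
Round 2: Ashgrove=23 Cedarfen=10 Greywater=17 Juniper=11 → close Ashgrove (overflow 9)
  23÷3 = 7 each, +1 to first 2
Round 3: Cedarfen=18 Greywater=25 Juniper=18 → close Cedarfen (overflow 12)
  18÷2 = 9 each, +1 to first 0
Round 4: Greywater=34 Juniper=27 → close Greywater (overflow 20)
  34÷1 = 34 each, +1 to first 0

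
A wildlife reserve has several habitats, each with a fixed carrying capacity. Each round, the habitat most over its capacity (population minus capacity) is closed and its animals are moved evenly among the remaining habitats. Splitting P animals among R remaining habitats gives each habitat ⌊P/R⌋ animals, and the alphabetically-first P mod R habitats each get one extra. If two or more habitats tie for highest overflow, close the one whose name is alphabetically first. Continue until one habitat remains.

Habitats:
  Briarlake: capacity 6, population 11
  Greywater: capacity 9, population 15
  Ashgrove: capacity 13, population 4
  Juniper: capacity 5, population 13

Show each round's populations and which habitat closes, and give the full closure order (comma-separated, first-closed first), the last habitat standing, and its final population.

Round 1: Ashgrove=4 Briarlake=11 Greywater=15 Juniper=13 → close Juniper (overflow 8)
  13÷3 = 4 each, +1 to first 1
Round 2: Ashgrove=9 Briarlake=15 Greywater=19 → close Greywater (overflow 10)
  19÷2 = 9 each, +1 to first 1
Round 3: Ashgrove=19 Briarlake=24 → close Briarlake (overflow 18)
  24÷1 = 24 each, +1 to first 0

Closure order: Juniper, Greywater, Briarlake
Last habitat: Ashgrove with 43 animals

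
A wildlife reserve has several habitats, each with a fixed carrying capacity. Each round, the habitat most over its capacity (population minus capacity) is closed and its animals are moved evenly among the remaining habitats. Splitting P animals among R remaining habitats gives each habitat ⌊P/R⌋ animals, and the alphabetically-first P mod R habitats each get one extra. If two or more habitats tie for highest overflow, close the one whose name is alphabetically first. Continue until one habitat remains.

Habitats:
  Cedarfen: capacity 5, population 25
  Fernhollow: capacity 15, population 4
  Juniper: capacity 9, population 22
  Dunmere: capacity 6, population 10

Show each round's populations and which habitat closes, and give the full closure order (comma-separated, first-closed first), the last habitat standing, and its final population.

Round 1: Cedarfen=25 Dunmere=10 Fernhollow=4 Juniper=22 → close Cedarfen (overflow 20)
  25÷3 = 8 each, +1 to first 1
Round 2: Dunmere=19 Fernhollow=12 Juniper=30 → close Juniper (overflow 21)
  30÷2 = 15 each, +1 to first 0
Round 3: Dunmere=34 Fernhollow=27 → close Dunmere (overflow 28)
  34÷1 = 34 each, +1 to first 0

Closure order: Cedarfen, Juniper, Dunmere
Last habitat: Fernhollow with 61 animals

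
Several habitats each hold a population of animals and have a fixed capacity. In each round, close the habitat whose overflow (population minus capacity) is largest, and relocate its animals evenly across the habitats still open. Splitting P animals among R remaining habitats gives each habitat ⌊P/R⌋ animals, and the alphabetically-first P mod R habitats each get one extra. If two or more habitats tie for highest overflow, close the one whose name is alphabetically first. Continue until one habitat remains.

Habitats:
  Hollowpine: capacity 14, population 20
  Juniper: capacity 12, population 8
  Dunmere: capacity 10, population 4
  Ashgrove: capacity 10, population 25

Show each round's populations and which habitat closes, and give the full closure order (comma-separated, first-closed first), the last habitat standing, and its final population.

Round 1: Ashgrove=25 Dunmere=4 Hollowpine=20 Juniper=8 → close Ashgrove (overflow 15)
  25÷3 = 8 each, +1 to first 1
Round 2: Dunmere=13 Hollowpine=28 Juniper=16 → close Hollowpine (overflow 14)
  28÷2 = 14 each, +1 to first 0
Round 3: Dunmere=27 Juniper=30 → close Juniper (overflow 18)
  30÷1 = 30 each, +1 to first 0

Closure order: Ashgrove, Hollowpine, Juniper
Last habitat: Dunmere with 57 animals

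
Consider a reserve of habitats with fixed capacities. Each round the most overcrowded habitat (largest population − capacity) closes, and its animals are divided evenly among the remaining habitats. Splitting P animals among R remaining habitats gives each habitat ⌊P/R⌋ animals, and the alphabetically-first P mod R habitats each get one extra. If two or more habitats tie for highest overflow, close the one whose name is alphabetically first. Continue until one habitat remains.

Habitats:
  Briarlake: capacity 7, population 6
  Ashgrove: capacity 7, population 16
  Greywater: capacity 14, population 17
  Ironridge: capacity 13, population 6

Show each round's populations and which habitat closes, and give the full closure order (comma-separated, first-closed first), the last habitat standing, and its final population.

Round 1: Ashgrove=16 Briarlake=6 Greywater=17 Ironridge=6 → close Ashgrove (overflow 9)
  16÷3 = 5 each, +1 to first 1
Round 2: Briarlake=12 Greywater=22 Ironridge=11 → close Greywater (overflow 8)
  22÷2 = 11 each, +1 to first 0
Round 3: Briarlake=23 Ironridge=22 → close Briarlake (overflow 16)
  23÷1 = 23 each, +1 to first 0

Closure order: Ashgrove, Greywater, Briarlake
Last habitat: Ironridge with 45 animals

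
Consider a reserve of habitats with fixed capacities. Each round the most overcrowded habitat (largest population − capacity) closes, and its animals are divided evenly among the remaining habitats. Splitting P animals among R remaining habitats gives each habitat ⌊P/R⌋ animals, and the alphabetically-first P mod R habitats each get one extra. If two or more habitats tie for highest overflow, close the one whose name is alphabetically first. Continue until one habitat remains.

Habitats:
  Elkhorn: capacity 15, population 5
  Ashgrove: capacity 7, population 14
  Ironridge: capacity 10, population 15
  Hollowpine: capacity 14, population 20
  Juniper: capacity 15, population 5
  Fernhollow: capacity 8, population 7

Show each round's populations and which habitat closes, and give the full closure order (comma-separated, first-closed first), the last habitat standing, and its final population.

Closure order: Ashgrove, Hollowpine, Ironridge, Fernhollow, Elkhorn
Last habitat: Juniper with 66 animals

Round 1: Ashgrove=14 Elkhorn=5 Fernhollow=7 Hollowpine=20 Ironridge=15 Juniper=5 → close Ashgrove (overflow 7)
  14÷5 = 2 each, +1 to first 4
Round 2: Elkhorn=8 Fernhollow=10 Hollowpine=23 Ironridge=18 Juniper=7 → close Hollowpine (overflow 9)
  23÷4 = 5 each, +1 to first 3
Round 3: Elkhorn=14 Fernhollow=16 Ironridge=24 Juniper=12 → close Ironridge (overflow 14)
  24÷3 = 8 each, +1 to first 0
Round 4: Elkhorn=22 Fernhollow=24 Juniper=20 → close Fernhollow (overflow 16)
  24÷2 = 12 each, +1 to first 0
Round 5: Elkhorn=34 Juniper=32 → close Elkhorn (overflow 19)
  34÷1 = 34 each, +1 to first 0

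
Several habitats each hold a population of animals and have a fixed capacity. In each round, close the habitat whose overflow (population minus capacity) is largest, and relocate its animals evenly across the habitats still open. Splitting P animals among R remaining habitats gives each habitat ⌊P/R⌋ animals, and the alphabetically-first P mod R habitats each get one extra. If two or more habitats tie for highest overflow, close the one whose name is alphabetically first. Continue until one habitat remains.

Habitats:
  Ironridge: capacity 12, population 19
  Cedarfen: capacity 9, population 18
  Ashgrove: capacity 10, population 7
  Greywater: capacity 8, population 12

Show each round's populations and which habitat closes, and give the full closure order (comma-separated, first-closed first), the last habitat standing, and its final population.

Round 1: Ashgrove=7 Cedarfen=18 Greywater=12 Ironridge=19 → close Cedarfen (overflow 9)
  18÷3 = 6 each, +1 to first 0
Round 2: Ashgrove=13 Greywater=18 Ironridge=25 → close Ironridge (overflow 13)
  25÷2 = 12 each, +1 to first 1
Round 3: Ashgrove=26 Greywater=30 → close Greywater (overflow 22)
  30÷1 = 30 each, +1 to first 0

Closure order: Cedarfen, Ironridge, Greywater
Last habitat: Ashgrove with 56 animals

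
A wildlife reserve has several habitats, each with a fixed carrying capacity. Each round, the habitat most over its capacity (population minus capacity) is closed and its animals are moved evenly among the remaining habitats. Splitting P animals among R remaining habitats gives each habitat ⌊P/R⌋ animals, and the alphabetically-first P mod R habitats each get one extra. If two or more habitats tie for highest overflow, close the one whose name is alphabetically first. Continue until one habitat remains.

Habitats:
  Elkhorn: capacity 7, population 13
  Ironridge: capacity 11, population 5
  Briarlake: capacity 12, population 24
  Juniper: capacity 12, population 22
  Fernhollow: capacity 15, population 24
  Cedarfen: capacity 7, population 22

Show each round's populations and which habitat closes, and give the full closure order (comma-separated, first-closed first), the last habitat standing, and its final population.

Closure order: Cedarfen, Briarlake, Juniper, Fernhollow, Elkhorn
Last habitat: Ironridge with 110 animals

Round 1: Briarlake=24 Cedarfen=22 Elkhorn=13 Fernhollow=24 Ironridge=5 Juniper=22 → close Cedarfen (overflow 15)
  22÷5 = 4 each, +1 to first 2
Round 2: Briarlake=29 Elkhorn=18 Fernhollow=28 Ironridge=9 Juniper=26 → close Briarlake (overflow 17)
  29÷4 = 7 each, +1 to first 1
Round 3: Elkhorn=26 Fernhollow=35 Ironridge=16 Juniper=33 → close Juniper (overflow 21)
  33÷3 = 11 each, +1 to first 0
Round 4: Elkhorn=37 Fernhollow=46 Ironridge=27 → close Fernhollow (overflow 31)
  46÷2 = 23 each, +1 to first 0
Round 5: Elkhorn=60 Ironridge=50 → close Elkhorn (overflow 53)
  60÷1 = 60 each, +1 to first 0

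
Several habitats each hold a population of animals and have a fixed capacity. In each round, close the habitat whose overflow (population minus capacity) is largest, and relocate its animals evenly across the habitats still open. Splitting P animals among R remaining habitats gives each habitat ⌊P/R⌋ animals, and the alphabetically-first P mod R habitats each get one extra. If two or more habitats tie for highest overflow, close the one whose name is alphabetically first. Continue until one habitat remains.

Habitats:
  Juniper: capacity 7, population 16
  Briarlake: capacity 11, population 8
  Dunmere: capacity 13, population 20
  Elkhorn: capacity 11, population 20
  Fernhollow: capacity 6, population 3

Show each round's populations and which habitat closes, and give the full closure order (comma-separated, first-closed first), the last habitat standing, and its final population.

Closure order: Elkhorn, Juniper, Dunmere, Briarlake
Last habitat: Fernhollow with 67 animals

Round 1: Briarlake=8 Dunmere=20 Elkhorn=20 Fernhollow=3 Juniper=16 → close Elkhorn (overflow 9)
  20÷4 = 5 each, +1 to first 0
Round 2: Briarlake=13 Dunmere=25 Fernhollow=8 Juniper=21 → close Juniper (overflow 14)
  21÷3 = 7 each, +1 to first 0
Round 3: Briarlake=20 Dunmere=32 Fernhollow=15 → close Dunmere (overflow 19)
  32÷2 = 16 each, +1 to first 0
Round 4: Briarlake=36 Fernhollow=31 → close Briarlake (overflow 25)
  36÷1 = 36 each, +1 to first 0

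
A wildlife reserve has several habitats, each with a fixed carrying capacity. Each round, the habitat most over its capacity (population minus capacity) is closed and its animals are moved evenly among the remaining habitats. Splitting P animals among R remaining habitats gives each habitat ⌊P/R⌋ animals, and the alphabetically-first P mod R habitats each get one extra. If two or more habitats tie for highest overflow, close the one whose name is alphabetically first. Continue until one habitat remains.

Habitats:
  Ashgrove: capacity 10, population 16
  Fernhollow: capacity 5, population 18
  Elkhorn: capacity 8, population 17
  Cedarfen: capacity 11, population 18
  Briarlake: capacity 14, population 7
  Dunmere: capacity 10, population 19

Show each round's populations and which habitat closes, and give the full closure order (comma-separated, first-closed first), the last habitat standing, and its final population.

Round 1: Ashgrove=16 Briarlake=7 Cedarfen=18 Dunmere=19 Elkhorn=17 Fernhollow=18 → close Fernhollow (overflow 13)
  18÷5 = 3 each, +1 to first 3
Round 2: Ashgrove=20 Briarlake=11 Cedarfen=22 Dunmere=22 Elkhorn=20 → close Dunmere (overflow 12)
  22÷4 = 5 each, +1 to first 2
Round 3: Ashgrove=26 Briarlake=17 Cedarfen=27 Elkhorn=25 → close Elkhorn (overflow 17)
  25÷3 = 8 each, +1 to first 1
Round 4: Ashgrove=35 Briarlake=25 Cedarfen=35 → close Ashgrove (overflow 25)
  35÷2 = 17 each, +1 to first 1
Round 5: Briarlake=43 Cedarfen=52 → close Cedarfen (overflow 41)
  52÷1 = 52 each, +1 to first 0

Closure order: Fernhollow, Dunmere, Elkhorn, Ashgrove, Cedarfen
Last habitat: Briarlake with 95 animals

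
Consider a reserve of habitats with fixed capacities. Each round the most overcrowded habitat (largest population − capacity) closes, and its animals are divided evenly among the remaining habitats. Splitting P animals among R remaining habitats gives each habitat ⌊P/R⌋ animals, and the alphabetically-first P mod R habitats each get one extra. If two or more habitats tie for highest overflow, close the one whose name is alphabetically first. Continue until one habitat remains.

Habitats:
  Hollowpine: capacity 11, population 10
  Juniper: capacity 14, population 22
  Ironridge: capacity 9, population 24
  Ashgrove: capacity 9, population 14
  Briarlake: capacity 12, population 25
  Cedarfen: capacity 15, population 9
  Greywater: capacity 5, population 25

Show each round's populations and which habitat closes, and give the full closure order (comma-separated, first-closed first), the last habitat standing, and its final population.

Round 1: Ashgrove=14 Briarlake=25 Cedarfen=9 Greywater=25 Hollowpine=10 Ironridge=24 Juniper=22 → close Greywater (overflow 20)
  25÷6 = 4 each, +1 to first 1
Round 2: Ashgrove=19 Briarlake=29 Cedarfen=13 Hollowpine=14 Ironridge=28 Juniper=26 → close Ironridge (overflow 19)
  28÷5 = 5 each, +1 to first 3
Round 3: Ashgrove=25 Briarlake=35 Cedarfen=19 Hollowpine=19 Juniper=31 → close Briarlake (overflow 23)
  35÷4 = 8 each, +1 to first 3
Round 4: Ashgrove=34 Cedarfen=28 Hollowpine=28 Juniper=39 → close Ashgrove (overflow 25)
  34÷3 = 11 each, +1 to first 1
Round 5: Cedarfen=40 Hollowpine=39 Juniper=50 → close Juniper (overflow 36)
  50÷2 = 25 each, +1 to first 0
Round 6: Cedarfen=65 Hollowpine=64 → close Hollowpine (overflow 53)
  64÷1 = 64 each, +1 to first 0

Closure order: Greywater, Ironridge, Briarlake, Ashgrove, Juniper, Hollowpine
Last habitat: Cedarfen with 129 animals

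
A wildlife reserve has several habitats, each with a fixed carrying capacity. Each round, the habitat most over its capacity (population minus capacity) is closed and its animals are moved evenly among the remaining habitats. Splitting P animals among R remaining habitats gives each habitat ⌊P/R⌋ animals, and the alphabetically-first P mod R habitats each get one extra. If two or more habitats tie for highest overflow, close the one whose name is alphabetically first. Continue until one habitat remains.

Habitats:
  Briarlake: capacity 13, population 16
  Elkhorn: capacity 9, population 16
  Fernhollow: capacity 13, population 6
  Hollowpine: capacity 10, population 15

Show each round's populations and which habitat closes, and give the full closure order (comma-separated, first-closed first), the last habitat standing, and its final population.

Round 1: Briarlake=16 Elkhorn=16 Fernhollow=6 Hollowpine=15 → close Elkhorn (overflow 7)
  16÷3 = 5 each, +1 to first 1
Round 2: Briarlake=22 Fernhollow=11 Hollowpine=20 → close Hollowpine (overflow 10)
  20÷2 = 10 each, +1 to first 0
Round 3: Briarlake=32 Fernhollow=21 → close Briarlake (overflow 19)
  32÷1 = 32 each, +1 to first 0

Closure order: Elkhorn, Hollowpine, Briarlake
Last habitat: Fernhollow with 53 animals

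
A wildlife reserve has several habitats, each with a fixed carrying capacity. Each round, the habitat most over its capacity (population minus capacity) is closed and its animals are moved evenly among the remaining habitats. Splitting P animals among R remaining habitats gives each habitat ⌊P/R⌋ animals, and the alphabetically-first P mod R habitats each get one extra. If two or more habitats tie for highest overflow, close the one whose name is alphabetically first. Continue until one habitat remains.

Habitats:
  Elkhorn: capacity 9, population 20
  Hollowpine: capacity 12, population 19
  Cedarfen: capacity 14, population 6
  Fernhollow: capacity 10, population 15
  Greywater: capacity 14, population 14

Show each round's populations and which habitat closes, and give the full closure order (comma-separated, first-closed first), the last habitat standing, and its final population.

Closure order: Elkhorn, Hollowpine, Fernhollow, Greywater
Last habitat: Cedarfen with 74 animals

Round 1: Cedarfen=6 Elkhorn=20 Fernhollow=15 Greywater=14 Hollowpine=19 → close Elkhorn (overflow 11)
  20÷4 = 5 each, +1 to first 0
Round 2: Cedarfen=11 Fernhollow=20 Greywater=19 Hollowpine=24 → close Hollowpine (overflow 12)
  24÷3 = 8 each, +1 to first 0
Round 3: Cedarfen=19 Fernhollow=28 Greywater=27 → close Fernhollow (overflow 18)
  28÷2 = 14 each, +1 to first 0
Round 4: Cedarfen=33 Greywater=41 → close Greywater (overflow 27)
  41÷1 = 41 each, +1 to first 0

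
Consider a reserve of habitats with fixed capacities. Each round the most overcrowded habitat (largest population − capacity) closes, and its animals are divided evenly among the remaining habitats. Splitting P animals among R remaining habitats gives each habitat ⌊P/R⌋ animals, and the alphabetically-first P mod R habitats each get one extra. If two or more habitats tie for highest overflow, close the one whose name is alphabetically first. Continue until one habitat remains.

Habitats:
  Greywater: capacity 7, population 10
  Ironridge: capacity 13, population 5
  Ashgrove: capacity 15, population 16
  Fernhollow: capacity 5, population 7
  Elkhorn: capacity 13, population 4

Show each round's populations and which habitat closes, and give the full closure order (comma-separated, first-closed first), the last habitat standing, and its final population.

Round 1: Ashgrove=16 Elkhorn=4 Fernhollow=7 Greywater=10 Ironridge=5 → close Greywater (overflow 3)
  10÷4 = 2 each, +1 to first 2
Round 2: Ashgrove=19 Elkhorn=7 Fernhollow=9 Ironridge=7 → close Ashgrove (overflow 4)
  19÷3 = 6 each, +1 to first 1
Round 3: Elkhorn=14 Fernhollow=15 Ironridge=13 → close Fernhollow (overflow 10)
  15÷2 = 7 each, +1 to first 1
Round 4: Elkhorn=22 Ironridge=20 → close Elkhorn (overflow 9)
  22÷1 = 22 each, +1 to first 0

Closure order: Greywater, Ashgrove, Fernhollow, Elkhorn
Last habitat: Ironridge with 42 animals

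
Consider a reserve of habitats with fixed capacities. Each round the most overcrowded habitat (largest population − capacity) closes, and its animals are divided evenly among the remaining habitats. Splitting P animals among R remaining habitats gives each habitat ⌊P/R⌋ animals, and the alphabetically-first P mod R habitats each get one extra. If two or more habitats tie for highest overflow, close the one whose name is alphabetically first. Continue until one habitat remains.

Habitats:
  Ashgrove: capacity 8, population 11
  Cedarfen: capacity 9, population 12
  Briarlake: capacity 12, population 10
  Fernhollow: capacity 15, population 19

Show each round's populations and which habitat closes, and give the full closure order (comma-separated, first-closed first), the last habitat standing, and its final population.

Closure order: Fernhollow, Ashgrove, Cedarfen
Last habitat: Briarlake with 52 animals

Round 1: Ashgrove=11 Briarlake=10 Cedarfen=12 Fernhollow=19 → close Fernhollow (overflow 4)
  19÷3 = 6 each, +1 to first 1
Round 2: Ashgrove=18 Briarlake=16 Cedarfen=18 → close Ashgrove (overflow 10)
  18÷2 = 9 each, +1 to first 0
Round 3: Briarlake=25 Cedarfen=27 → close Cedarfen (overflow 18)
  27÷1 = 27 each, +1 to first 0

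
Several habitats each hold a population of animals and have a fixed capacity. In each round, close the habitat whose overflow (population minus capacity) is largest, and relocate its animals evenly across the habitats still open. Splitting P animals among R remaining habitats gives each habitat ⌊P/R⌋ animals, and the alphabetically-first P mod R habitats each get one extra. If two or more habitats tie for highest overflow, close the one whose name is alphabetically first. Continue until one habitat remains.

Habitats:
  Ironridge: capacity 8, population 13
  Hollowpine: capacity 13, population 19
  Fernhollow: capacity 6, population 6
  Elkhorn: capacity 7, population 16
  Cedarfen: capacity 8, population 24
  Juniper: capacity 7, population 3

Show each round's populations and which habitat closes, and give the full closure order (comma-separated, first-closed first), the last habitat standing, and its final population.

Closure order: Cedarfen, Elkhorn, Hollowpine, Ironridge, Fernhollow
Last habitat: Juniper with 81 animals

Round 1: Cedarfen=24 Elkhorn=16 Fernhollow=6 Hollowpine=19 Ironridge=13 Juniper=3 → close Cedarfen (overflow 16)
  24÷5 = 4 each, +1 to first 4
Round 2: Elkhorn=21 Fernhollow=11 Hollowpine=24 Ironridge=18 Juniper=7 → close Elkhorn (overflow 14)
  21÷4 = 5 each, +1 to first 1
Round 3: Fernhollow=17 Hollowpine=29 Ironridge=23 Juniper=12 → close Hollowpine (overflow 16)
  29÷3 = 9 each, +1 to first 2
Round 4: Fernhollow=27 Ironridge=33 Juniper=21 → close Ironridge (overflow 25)
  33÷2 = 16 each, +1 to first 1
Round 5: Fernhollow=44 Juniper=37 → close Fernhollow (overflow 38)
  44÷1 = 44 each, +1 to first 0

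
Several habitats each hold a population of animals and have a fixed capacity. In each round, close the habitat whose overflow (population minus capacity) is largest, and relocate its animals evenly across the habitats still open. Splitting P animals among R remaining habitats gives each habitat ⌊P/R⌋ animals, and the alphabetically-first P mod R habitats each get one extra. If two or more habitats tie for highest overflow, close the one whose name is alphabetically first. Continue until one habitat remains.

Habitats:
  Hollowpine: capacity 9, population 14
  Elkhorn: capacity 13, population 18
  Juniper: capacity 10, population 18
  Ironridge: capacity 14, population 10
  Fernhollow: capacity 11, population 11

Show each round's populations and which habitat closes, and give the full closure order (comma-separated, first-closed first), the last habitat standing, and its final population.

Closure order: Juniper, Elkhorn, Hollowpine, Fernhollow
Last habitat: Ironridge with 71 animals

Round 1: Elkhorn=18 Fernhollow=11 Hollowpine=14 Ironridge=10 Juniper=18 → close Juniper (overflow 8)
  18÷4 = 4 each, +1 to first 2
Round 2: Elkhorn=23 Fernhollow=16 Hollowpine=18 Ironridge=14 → close Elkhorn (overflow 10)
  23÷3 = 7 each, +1 to first 2
Round 3: Fernhollow=24 Hollowpine=26 Ironridge=21 → close Hollowpine (overflow 17)
  26÷2 = 13 each, +1 to first 0
Round 4: Fernhollow=37 Ironridge=34 → close Fernhollow (overflow 26)
  37÷1 = 37 each, +1 to first 0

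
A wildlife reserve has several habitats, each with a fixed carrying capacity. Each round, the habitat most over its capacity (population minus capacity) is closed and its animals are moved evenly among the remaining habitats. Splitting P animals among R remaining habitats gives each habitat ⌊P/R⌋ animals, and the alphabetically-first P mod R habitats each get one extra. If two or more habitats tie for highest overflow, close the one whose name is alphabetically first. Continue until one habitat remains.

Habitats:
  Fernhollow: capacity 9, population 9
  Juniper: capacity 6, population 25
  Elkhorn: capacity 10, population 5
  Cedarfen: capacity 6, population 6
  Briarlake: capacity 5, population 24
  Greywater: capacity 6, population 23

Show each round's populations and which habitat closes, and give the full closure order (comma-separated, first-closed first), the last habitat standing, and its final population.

Closure order: Briarlake, Juniper, Greywater, Cedarfen, Fernhollow
Last habitat: Elkhorn with 92 animals

Round 1: Briarlake=24 Cedarfen=6 Elkhorn=5 Fernhollow=9 Greywater=23 Juniper=25 → close Briarlake (overflow 19)
  24÷5 = 4 each, +1 to first 4
Round 2: Cedarfen=11 Elkhorn=10 Fernhollow=14 Greywater=28 Juniper=29 → close Juniper (overflow 23)
  29÷4 = 7 each, +1 to first 1
Round 3: Cedarfen=19 Elkhorn=17 Fernhollow=21 Greywater=35 → close Greywater (overflow 29)
  35÷3 = 11 each, +1 to first 2
Round 4: Cedarfen=31 Elkhorn=29 Fernhollow=32 → close Cedarfen (overflow 25)
  31÷2 = 15 each, +1 to first 1
Round 5: Elkhorn=45 Fernhollow=47 → close Fernhollow (overflow 38)
  47÷1 = 47 each, +1 to first 0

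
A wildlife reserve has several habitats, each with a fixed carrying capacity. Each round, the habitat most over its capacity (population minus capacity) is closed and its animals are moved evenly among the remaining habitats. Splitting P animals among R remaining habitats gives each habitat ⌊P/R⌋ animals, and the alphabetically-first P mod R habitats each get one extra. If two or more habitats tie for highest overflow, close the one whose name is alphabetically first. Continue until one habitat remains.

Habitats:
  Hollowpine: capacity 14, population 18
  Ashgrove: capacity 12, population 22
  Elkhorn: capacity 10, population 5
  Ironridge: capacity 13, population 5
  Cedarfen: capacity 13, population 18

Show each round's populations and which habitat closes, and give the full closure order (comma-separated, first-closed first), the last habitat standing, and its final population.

Closure order: Ashgrove, Cedarfen, Hollowpine, Elkhorn
Last habitat: Ironridge with 68 animals

Round 1: Ashgrove=22 Cedarfen=18 Elkhorn=5 Hollowpine=18 Ironridge=5 → close Ashgrove (overflow 10)
  22÷4 = 5 each, +1 to first 2
Round 2: Cedarfen=24 Elkhorn=11 Hollowpine=23 Ironridge=10 → close Cedarfen (overflow 11)
  24÷3 = 8 each, +1 to first 0
Round 3: Elkhorn=19 Hollowpine=31 Ironridge=18 → close Hollowpine (overflow 17)
  31÷2 = 15 each, +1 to first 1
Round 4: Elkhorn=35 Ironridge=33 → close Elkhorn (overflow 25)
  35÷1 = 35 each, +1 to first 0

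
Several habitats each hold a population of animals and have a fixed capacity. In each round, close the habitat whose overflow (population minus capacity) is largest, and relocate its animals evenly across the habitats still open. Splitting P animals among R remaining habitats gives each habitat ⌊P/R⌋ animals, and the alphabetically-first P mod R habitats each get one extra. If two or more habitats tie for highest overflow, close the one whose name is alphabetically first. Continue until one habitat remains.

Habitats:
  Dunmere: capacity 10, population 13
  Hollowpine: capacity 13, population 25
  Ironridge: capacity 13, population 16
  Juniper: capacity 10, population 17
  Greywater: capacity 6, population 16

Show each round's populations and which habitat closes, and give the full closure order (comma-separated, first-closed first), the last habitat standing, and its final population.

Closure order: Hollowpine, Greywater, Juniper, Dunmere
Last habitat: Ironridge with 87 animals

Round 1: Dunmere=13 Greywater=16 Hollowpine=25 Ironridge=16 Juniper=17 → close Hollowpine (overflow 12)
  25÷4 = 6 each, +1 to first 1
Round 2: Dunmere=20 Greywater=22 Ironridge=22 Juniper=23 → close Greywater (overflow 16)
  22÷3 = 7 each, +1 to first 1
Round 3: Dunmere=28 Ironridge=29 Juniper=30 → close Juniper (overflow 20)
  30÷2 = 15 each, +1 to first 0
Round 4: Dunmere=43 Ironridge=44 → close Dunmere (overflow 33)
  43÷1 = 43 each, +1 to first 0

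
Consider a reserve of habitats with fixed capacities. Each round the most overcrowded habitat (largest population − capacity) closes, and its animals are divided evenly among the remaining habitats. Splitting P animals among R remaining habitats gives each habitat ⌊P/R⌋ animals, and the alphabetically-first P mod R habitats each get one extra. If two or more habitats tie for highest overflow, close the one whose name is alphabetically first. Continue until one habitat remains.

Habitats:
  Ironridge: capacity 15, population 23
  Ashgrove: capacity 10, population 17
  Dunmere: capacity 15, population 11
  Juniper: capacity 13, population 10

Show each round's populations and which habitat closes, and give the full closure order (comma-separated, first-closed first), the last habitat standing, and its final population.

Round 1: Ashgrove=17 Dunmere=11 Ironridge=23 Juniper=10 → close Ironridge (overflow 8)
  23÷3 = 7 each, +1 to first 2
Round 2: Ashgrove=25 Dunmere=19 Juniper=17 → close Ashgrove (overflow 15)
  25÷2 = 12 each, +1 to first 1
Round 3: Dunmere=32 Juniper=29 → close Dunmere (overflow 17)
  32÷1 = 32 each, +1 to first 0

Closure order: Ironridge, Ashgrove, Dunmere
Last habitat: Juniper with 61 animals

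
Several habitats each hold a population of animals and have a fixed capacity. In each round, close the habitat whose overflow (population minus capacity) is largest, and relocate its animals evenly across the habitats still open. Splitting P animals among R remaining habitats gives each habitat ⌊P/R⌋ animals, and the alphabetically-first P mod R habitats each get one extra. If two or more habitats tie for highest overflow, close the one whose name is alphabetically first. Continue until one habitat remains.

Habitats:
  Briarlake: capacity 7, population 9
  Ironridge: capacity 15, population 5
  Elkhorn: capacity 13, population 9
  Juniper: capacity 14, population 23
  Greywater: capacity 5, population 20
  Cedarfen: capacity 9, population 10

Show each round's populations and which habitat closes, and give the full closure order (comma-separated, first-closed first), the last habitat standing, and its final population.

Round 1: Briarlake=9 Cedarfen=10 Elkhorn=9 Greywater=20 Ironridge=5 Juniper=23 → close Greywater (overflow 15)
  20÷5 = 4 each, +1 to first 0
Round 2: Briarlake=13 Cedarfen=14 Elkhorn=13 Ironridge=9 Juniper=27 → close Juniper (overflow 13)
  27÷4 = 6 each, +1 to first 3
Round 3: Briarlake=20 Cedarfen=21 Elkhorn=20 Ironridge=15 → close Briarlake (overflow 13)
  20÷3 = 6 each, +1 to first 2
Round 4: Cedarfen=28 Elkhorn=27 Ironridge=21 → close Cedarfen (overflow 19)
  28÷2 = 14 each, +1 to first 0
Round 5: Elkhorn=41 Ironridge=35 → close Elkhorn (overflow 28)
  41÷1 = 41 each, +1 to first 0

Closure order: Greywater, Juniper, Briarlake, Cedarfen, Elkhorn
Last habitat: Ironridge with 76 animals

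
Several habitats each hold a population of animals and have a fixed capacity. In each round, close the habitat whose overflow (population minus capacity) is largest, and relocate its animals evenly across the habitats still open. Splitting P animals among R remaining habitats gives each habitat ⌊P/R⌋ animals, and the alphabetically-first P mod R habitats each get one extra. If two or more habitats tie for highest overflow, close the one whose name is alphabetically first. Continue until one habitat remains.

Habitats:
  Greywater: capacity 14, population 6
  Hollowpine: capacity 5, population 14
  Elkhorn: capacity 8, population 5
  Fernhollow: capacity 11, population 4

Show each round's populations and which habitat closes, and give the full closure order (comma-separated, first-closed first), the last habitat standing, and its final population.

Closure order: Hollowpine, Elkhorn, Fernhollow
Last habitat: Greywater with 29 animals

Round 1: Elkhorn=5 Fernhollow=4 Greywater=6 Hollowpine=14 → close Hollowpine (overflow 9)
  14÷3 = 4 each, +1 to first 2
Round 2: Elkhorn=10 Fernhollow=9 Greywater=10 → close Elkhorn (overflow 2)
  10÷2 = 5 each, +1 to first 0
Round 3: Fernhollow=14 Greywater=15 → close Fernhollow (overflow 3)
  14÷1 = 14 each, +1 to first 0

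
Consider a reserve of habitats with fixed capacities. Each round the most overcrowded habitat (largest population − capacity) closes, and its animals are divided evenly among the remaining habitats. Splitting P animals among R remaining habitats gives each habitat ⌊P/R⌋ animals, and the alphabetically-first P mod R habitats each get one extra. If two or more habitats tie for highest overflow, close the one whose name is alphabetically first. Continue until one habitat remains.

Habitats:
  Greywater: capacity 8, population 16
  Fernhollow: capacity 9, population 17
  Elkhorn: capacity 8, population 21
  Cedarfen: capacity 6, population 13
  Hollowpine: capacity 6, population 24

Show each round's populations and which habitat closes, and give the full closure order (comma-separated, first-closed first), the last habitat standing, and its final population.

Round 1: Cedarfen=13 Elkhorn=21 Fernhollow=17 Greywater=16 Hollowpine=24 → close Hollowpine (overflow 18)
  24÷4 = 6 each, +1 to first 0
Round 2: Cedarfen=19 Elkhorn=27 Fernhollow=23 Greywater=22 → close Elkhorn (overflow 19)
  27÷3 = 9 each, +1 to first 0
Round 3: Cedarfen=28 Fernhollow=32 Greywater=31 → close Fernhollow (overflow 23)
  32÷2 = 16 each, +1 to first 0
Round 4: Cedarfen=44 Greywater=47 → close Greywater (overflow 39)
  47÷1 = 47 each, +1 to first 0

Closure order: Hollowpine, Elkhorn, Fernhollow, Greywater
Last habitat: Cedarfen with 91 animals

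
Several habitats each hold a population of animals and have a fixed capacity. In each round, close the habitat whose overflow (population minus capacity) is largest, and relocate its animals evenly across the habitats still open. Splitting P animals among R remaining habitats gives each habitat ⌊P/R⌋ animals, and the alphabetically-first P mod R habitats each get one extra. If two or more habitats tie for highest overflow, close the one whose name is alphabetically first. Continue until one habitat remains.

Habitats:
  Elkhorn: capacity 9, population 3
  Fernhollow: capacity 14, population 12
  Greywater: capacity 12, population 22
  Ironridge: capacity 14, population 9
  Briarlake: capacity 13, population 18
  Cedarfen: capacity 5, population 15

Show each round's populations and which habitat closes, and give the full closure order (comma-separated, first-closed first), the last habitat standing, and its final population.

Round 1: Briarlake=18 Cedarfen=15 Elkhorn=3 Fernhollow=12 Greywater=22 Ironridge=9 → close Cedarfen (overflow 10)
  15÷5 = 3 each, +1 to first 0
Round 2: Briarlake=21 Elkhorn=6 Fernhollow=15 Greywater=25 Ironridge=12 → close Greywater (overflow 13)
  25÷4 = 6 each, +1 to first 1
Round 3: Briarlake=28 Elkhorn=12 Fernhollow=21 Ironridge=18 → close Briarlake (overflow 15)
  28÷3 = 9 each, +1 to first 1
Round 4: Elkhorn=22 Fernhollow=30 Ironridge=27 → close Fernhollow (overflow 16)
  30÷2 = 15 each, +1 to first 0
Round 5: Elkhorn=37 Ironridge=42 → close Elkhorn (overflow 28)
  37÷1 = 37 each, +1 to first 0

Closure order: Cedarfen, Greywater, Briarlake, Fernhollow, Elkhorn
Last habitat: Ironridge with 79 animals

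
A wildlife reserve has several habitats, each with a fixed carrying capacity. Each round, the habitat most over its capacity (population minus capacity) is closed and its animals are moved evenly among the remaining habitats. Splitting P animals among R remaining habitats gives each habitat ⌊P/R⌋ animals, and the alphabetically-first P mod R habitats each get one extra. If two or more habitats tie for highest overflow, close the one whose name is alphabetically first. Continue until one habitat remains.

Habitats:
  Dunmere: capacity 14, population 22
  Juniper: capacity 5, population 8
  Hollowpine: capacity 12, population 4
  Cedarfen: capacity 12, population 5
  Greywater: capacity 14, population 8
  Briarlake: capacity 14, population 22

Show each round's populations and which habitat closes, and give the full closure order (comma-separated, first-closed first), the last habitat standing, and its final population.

Round 1: Briarlake=22 Cedarfen=5 Dunmere=22 Greywater=8 Hollowpine=4 Juniper=8 → close Briarlake (overflow 8)
  22÷5 = 4 each, +1 to first 2
Round 2: Cedarfen=10 Dunmere=27 Greywater=12 Hollowpine=8 Juniper=12 → close Dunmere (overflow 13)
  27÷4 = 6 each, +1 to first 3
Round 3: Cedarfen=17 Greywater=19 Hollowpine=15 Juniper=18 → close Juniper (overflow 13)
  18÷3 = 6 each, +1 to first 0
Round 4: Cedarfen=23 Greywater=25 Hollowpine=21 → close Cedarfen (overflow 11)
  23÷2 = 11 each, +1 to first 1
Round 5: Greywater=37 Hollowpine=32 → close Greywater (overflow 23)
  37÷1 = 37 each, +1 to first 0

Closure order: Briarlake, Dunmere, Juniper, Cedarfen, Greywater
Last habitat: Hollowpine with 69 animals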